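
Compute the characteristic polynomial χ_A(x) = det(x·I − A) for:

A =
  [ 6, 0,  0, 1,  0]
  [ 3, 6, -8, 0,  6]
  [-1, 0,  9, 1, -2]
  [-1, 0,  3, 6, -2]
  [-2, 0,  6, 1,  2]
x^5 - 29*x^4 + 336*x^3 - 1944*x^2 + 5616*x - 6480

Expanding det(x·I − A) (e.g. by cofactor expansion or by noting that A is similar to its Jordan form J, which has the same characteristic polynomial as A) gives
  χ_A(x) = x^5 - 29*x^4 + 336*x^3 - 1944*x^2 + 5616*x - 6480
which factors as (x - 6)^4*(x - 5). The eigenvalues (with algebraic multiplicities) are λ = 5 with multiplicity 1, λ = 6 with multiplicity 4.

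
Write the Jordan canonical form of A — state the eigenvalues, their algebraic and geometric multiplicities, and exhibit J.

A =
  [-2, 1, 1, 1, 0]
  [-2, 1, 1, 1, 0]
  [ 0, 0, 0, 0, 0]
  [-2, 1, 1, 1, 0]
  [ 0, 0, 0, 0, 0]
J_2(0) ⊕ J_1(0) ⊕ J_1(0) ⊕ J_1(0)

The characteristic polynomial is
  det(x·I − A) = x^5

Eigenvalues and multiplicities (the geometric multiplicity of λ is n − rank(A − λI), which equals the number of Jordan blocks for λ):
  λ = 0: algebraic multiplicity = 5, geometric multiplicity = 4

Determining the block sizes for each eigenvalue:
  λ = 0: 4 blocks summing to 5 forces exactly one block of size 2 and the rest size 1 → block sizes [2, 1, 1, 1]

Assembling the blocks gives a Jordan form
J =
  [0, 1, 0, 0, 0]
  [0, 0, 0, 0, 0]
  [0, 0, 0, 0, 0]
  [0, 0, 0, 0, 0]
  [0, 0, 0, 0, 0]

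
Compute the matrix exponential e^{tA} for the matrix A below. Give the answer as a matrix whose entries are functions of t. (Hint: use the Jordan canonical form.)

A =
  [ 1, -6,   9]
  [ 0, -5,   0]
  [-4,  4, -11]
e^{tA} =
  [6*t*exp(-5*t) + exp(-5*t), -6*t*exp(-5*t), 9*t*exp(-5*t)]
  [0, exp(-5*t), 0]
  [-4*t*exp(-5*t), 4*t*exp(-5*t), -6*t*exp(-5*t) + exp(-5*t)]

Strategy: write A = P · J · P⁻¹ where J is a Jordan canonical form, so e^{tA} = P · e^{tJ} · P⁻¹, and e^{tJ} can be computed block-by-block.

A has Jordan form
J =
  [-5,  1,  0]
  [ 0, -5,  0]
  [ 0,  0, -5]
(up to reordering of blocks).

Per-block formulas:
  For a 2×2 Jordan block J_2(-5): exp(t · J_2(-5)) = e^(-5t)·(I + t·N), where N is the 2×2 nilpotent shift.
  For a 1×1 block at λ = -5: exp(t · [-5]) = [e^(-5t)].

After assembling e^{tJ} and conjugating by P, we get:

e^{tA} =
  [6*t*exp(-5*t) + exp(-5*t), -6*t*exp(-5*t), 9*t*exp(-5*t)]
  [0, exp(-5*t), 0]
  [-4*t*exp(-5*t), 4*t*exp(-5*t), -6*t*exp(-5*t) + exp(-5*t)]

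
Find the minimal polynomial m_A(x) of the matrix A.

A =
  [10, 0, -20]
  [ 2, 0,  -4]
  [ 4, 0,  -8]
x^2 - 2*x

The characteristic polynomial is χ_A(x) = x^2*(x - 2), so the eigenvalues are known. The minimal polynomial is
  m_A(x) = Π_λ (x − λ)^{k_λ}
where k_λ is the size of the *largest* Jordan block for λ (equivalently, the smallest k with (A − λI)^k v = 0 for every generalised eigenvector v of λ).

  λ = 0: largest Jordan block has size 1, contributing (x − 0)
  λ = 2: largest Jordan block has size 1, contributing (x − 2)

So m_A(x) = x*(x - 2) = x^2 - 2*x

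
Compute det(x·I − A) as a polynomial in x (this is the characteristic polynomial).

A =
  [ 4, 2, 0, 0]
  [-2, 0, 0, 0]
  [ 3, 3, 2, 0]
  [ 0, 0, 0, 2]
x^4 - 8*x^3 + 24*x^2 - 32*x + 16

Expanding det(x·I − A) (e.g. by cofactor expansion or by noting that A is similar to its Jordan form J, which has the same characteristic polynomial as A) gives
  χ_A(x) = x^4 - 8*x^3 + 24*x^2 - 32*x + 16
which factors as (x - 2)^4. The eigenvalues (with algebraic multiplicities) are λ = 2 with multiplicity 4.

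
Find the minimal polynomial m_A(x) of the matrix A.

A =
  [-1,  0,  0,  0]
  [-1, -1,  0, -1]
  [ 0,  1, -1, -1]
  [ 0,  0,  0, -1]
x^3 + 3*x^2 + 3*x + 1

The characteristic polynomial is χ_A(x) = (x + 1)^4, so the eigenvalues are known. The minimal polynomial is
  m_A(x) = Π_λ (x − λ)^{k_λ}
where k_λ is the size of the *largest* Jordan block for λ (equivalently, the smallest k with (A − λI)^k v = 0 for every generalised eigenvector v of λ).

  λ = -1: largest Jordan block has size 3, contributing (x + 1)^3

So m_A(x) = (x + 1)^3 = x^3 + 3*x^2 + 3*x + 1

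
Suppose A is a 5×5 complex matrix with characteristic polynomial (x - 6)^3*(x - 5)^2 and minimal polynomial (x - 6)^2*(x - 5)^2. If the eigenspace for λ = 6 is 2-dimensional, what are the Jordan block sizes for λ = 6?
Block sizes for λ = 6: [2, 1]

Step 1 — from the characteristic polynomial, algebraic multiplicity of λ = 6 is 3. From dim ker(A − (6)·I) = 2, there are exactly 2 Jordan blocks for λ = 6.
Step 2 — from the minimal polynomial, the factor (x − 6)^2 tells us the largest block for λ = 6 has size 2.
Step 3 — with total size 3, 2 blocks, and largest block 2, the block sizes (in nonincreasing order) are [2, 1].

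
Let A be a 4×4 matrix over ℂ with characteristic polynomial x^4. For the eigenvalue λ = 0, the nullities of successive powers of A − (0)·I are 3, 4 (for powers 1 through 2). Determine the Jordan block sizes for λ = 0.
Block sizes for λ = 0: [2, 1, 1]

From the dimensions of kernels of powers, the number of Jordan blocks of size at least j is d_j − d_{j−1} where d_j = dim ker(N^j) (with d_0 = 0). Computing the differences gives [3, 1].
The number of blocks of size exactly k is (#blocks of size ≥ k) − (#blocks of size ≥ k + 1), so the partition is: 2 block(s) of size 1, 1 block(s) of size 2.
In nonincreasing order the block sizes are [2, 1, 1].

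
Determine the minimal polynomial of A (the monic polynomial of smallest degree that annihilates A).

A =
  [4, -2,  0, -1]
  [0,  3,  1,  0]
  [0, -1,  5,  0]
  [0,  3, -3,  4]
x^3 - 12*x^2 + 48*x - 64

The characteristic polynomial is χ_A(x) = (x - 4)^4, so the eigenvalues are known. The minimal polynomial is
  m_A(x) = Π_λ (x − λ)^{k_λ}
where k_λ is the size of the *largest* Jordan block for λ (equivalently, the smallest k with (A − λI)^k v = 0 for every generalised eigenvector v of λ).

  λ = 4: largest Jordan block has size 3, contributing (x − 4)^3

So m_A(x) = (x - 4)^3 = x^3 - 12*x^2 + 48*x - 64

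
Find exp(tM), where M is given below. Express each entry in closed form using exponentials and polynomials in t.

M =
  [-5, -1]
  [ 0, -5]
e^{tM} =
  [exp(-5*t), -t*exp(-5*t)]
  [0, exp(-5*t)]

Strategy: write M = P · J · P⁻¹ where J is a Jordan canonical form, so e^{tM} = P · e^{tJ} · P⁻¹, and e^{tJ} can be computed block-by-block.

M has Jordan form
J =
  [-5,  1]
  [ 0, -5]
(up to reordering of blocks).

Per-block formulas:
  For a 2×2 Jordan block J_2(-5): exp(t · J_2(-5)) = e^(-5t)·(I + t·N), where N is the 2×2 nilpotent shift.

After assembling e^{tJ} and conjugating by P, we get:

e^{tM} =
  [exp(-5*t), -t*exp(-5*t)]
  [0, exp(-5*t)]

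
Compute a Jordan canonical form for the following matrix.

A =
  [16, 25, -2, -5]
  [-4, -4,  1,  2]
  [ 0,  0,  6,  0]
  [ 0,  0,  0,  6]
J_3(6) ⊕ J_1(6)

The characteristic polynomial is
  det(x·I − A) = x^4 - 24*x^3 + 216*x^2 - 864*x + 1296 = (x - 6)^4

Eigenvalues and multiplicities (the geometric multiplicity of λ is n − rank(A − λI), which equals the number of Jordan blocks for λ):
  λ = 6: algebraic multiplicity = 4, geometric multiplicity = 2

Determining the block sizes for each eigenvalue:
  λ = 6: with am = 4 and gm = 2, the partition is not yet determined (e.g. several partitions of 4 into 2 parts exist). Let N = A − (6)·I. Computing rank(N^1) = 2, rank(N^2) = 1, rank(N^3) = 0; the number of blocks of size ≥ j is rank(N^{j−1}) − rank(N^j), giving [2, 1, 1]. So we have 1 block(s) of size 3, 1 block(s) of size 1 → block sizes [3, 1]

Assembling the blocks gives a Jordan form
J =
  [6, 1, 0, 0]
  [0, 6, 1, 0]
  [0, 0, 6, 0]
  [0, 0, 0, 6]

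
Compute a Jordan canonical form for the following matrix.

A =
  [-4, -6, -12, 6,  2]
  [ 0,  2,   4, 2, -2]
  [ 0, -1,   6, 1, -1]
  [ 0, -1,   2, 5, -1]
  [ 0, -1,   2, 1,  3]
J_1(-4) ⊕ J_2(4) ⊕ J_1(4) ⊕ J_1(4)

The characteristic polynomial is
  det(x·I − A) = x^5 - 12*x^4 + 32*x^3 + 128*x^2 - 768*x + 1024 = (x - 4)^4*(x + 4)

Eigenvalues and multiplicities (the geometric multiplicity of λ is n − rank(A − λI), which equals the number of Jordan blocks for λ):
  λ = -4: algebraic multiplicity = 1, geometric multiplicity = 1
  λ = 4: algebraic multiplicity = 4, geometric multiplicity = 3

Determining the block sizes for each eigenvalue:
  λ = -4: one block (gm = 1), so the single block has size am = 1 → block sizes [1]
  λ = 4: 3 blocks summing to 4 forces exactly one block of size 2 and the rest size 1 → block sizes [2, 1, 1]

Assembling the blocks gives a Jordan form
J =
  [-4, 0, 0, 0, 0]
  [ 0, 4, 1, 0, 0]
  [ 0, 0, 4, 0, 0]
  [ 0, 0, 0, 4, 0]
  [ 0, 0, 0, 0, 4]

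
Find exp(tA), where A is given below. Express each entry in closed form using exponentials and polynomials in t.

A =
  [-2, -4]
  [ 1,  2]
e^{tA} =
  [1 - 2*t, -4*t]
  [t, 2*t + 1]

Strategy: write A = P · J · P⁻¹ where J is a Jordan canonical form, so e^{tA} = P · e^{tJ} · P⁻¹, and e^{tJ} can be computed block-by-block.

A has Jordan form
J =
  [0, 1]
  [0, 0]
(up to reordering of blocks).

Per-block formulas:
  For a 2×2 Jordan block J_2(0): exp(t · J_2(0)) = e^(0t)·(I + t·N), where N is the 2×2 nilpotent shift.

After assembling e^{tJ} and conjugating by P, we get:

e^{tA} =
  [1 - 2*t, -4*t]
  [t, 2*t + 1]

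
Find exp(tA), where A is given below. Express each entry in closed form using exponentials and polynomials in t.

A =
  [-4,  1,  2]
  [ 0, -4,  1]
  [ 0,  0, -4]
e^{tA} =
  [exp(-4*t), t*exp(-4*t), t^2*exp(-4*t)/2 + 2*t*exp(-4*t)]
  [0, exp(-4*t), t*exp(-4*t)]
  [0, 0, exp(-4*t)]

Strategy: write A = P · J · P⁻¹ where J is a Jordan canonical form, so e^{tA} = P · e^{tJ} · P⁻¹, and e^{tJ} can be computed block-by-block.

A has Jordan form
J =
  [-4,  1,  0]
  [ 0, -4,  1]
  [ 0,  0, -4]
(up to reordering of blocks).

Per-block formulas:
  For a 3×3 Jordan block J_3(-4): exp(t · J_3(-4)) = e^(-4t)·(I + t·N + (t^2/2)·N^2), where N is the 3×3 nilpotent shift.

After assembling e^{tJ} and conjugating by P, we get:

e^{tA} =
  [exp(-4*t), t*exp(-4*t), t^2*exp(-4*t)/2 + 2*t*exp(-4*t)]
  [0, exp(-4*t), t*exp(-4*t)]
  [0, 0, exp(-4*t)]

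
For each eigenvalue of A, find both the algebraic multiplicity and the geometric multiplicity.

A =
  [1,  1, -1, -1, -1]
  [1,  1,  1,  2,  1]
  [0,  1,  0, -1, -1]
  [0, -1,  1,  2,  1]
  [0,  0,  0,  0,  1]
λ = 1: alg = 5, geom = 3

Step 1 — factor the characteristic polynomial to read off the algebraic multiplicities:
  χ_A(x) = (x - 1)^5

Step 2 — compute geometric multiplicities via the rank-nullity identity g(λ) = n − rank(A − λI):
  rank(A − (1)·I) = 2, so dim ker(A − (1)·I) = n − 2 = 3

Summary:
  λ = 1: algebraic multiplicity = 5, geometric multiplicity = 3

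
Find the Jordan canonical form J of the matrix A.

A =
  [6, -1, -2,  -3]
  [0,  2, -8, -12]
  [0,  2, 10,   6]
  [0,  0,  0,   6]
J_2(6) ⊕ J_1(6) ⊕ J_1(6)

The characteristic polynomial is
  det(x·I − A) = x^4 - 24*x^3 + 216*x^2 - 864*x + 1296 = (x - 6)^4

Eigenvalues and multiplicities (the geometric multiplicity of λ is n − rank(A − λI), which equals the number of Jordan blocks for λ):
  λ = 6: algebraic multiplicity = 4, geometric multiplicity = 3

Determining the block sizes for each eigenvalue:
  λ = 6: 3 blocks summing to 4 forces exactly one block of size 2 and the rest size 1 → block sizes [2, 1, 1]

Assembling the blocks gives a Jordan form
J =
  [6, 1, 0, 0]
  [0, 6, 0, 0]
  [0, 0, 6, 0]
  [0, 0, 0, 6]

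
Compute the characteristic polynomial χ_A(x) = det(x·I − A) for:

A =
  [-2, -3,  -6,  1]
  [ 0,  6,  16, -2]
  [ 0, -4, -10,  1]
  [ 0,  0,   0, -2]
x^4 + 8*x^3 + 24*x^2 + 32*x + 16

Expanding det(x·I − A) (e.g. by cofactor expansion or by noting that A is similar to its Jordan form J, which has the same characteristic polynomial as A) gives
  χ_A(x) = x^4 + 8*x^3 + 24*x^2 + 32*x + 16
which factors as (x + 2)^4. The eigenvalues (with algebraic multiplicities) are λ = -2 with multiplicity 4.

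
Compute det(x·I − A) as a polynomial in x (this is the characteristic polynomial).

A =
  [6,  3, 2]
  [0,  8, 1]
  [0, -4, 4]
x^3 - 18*x^2 + 108*x - 216

Expanding det(x·I − A) (e.g. by cofactor expansion or by noting that A is similar to its Jordan form J, which has the same characteristic polynomial as A) gives
  χ_A(x) = x^3 - 18*x^2 + 108*x - 216
which factors as (x - 6)^3. The eigenvalues (with algebraic multiplicities) are λ = 6 with multiplicity 3.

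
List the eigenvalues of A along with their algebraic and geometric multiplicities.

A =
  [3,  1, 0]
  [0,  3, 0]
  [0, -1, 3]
λ = 3: alg = 3, geom = 2

Step 1 — factor the characteristic polynomial to read off the algebraic multiplicities:
  χ_A(x) = (x - 3)^3

Step 2 — compute geometric multiplicities via the rank-nullity identity g(λ) = n − rank(A − λI):
  rank(A − (3)·I) = 1, so dim ker(A − (3)·I) = n − 1 = 2

Summary:
  λ = 3: algebraic multiplicity = 3, geometric multiplicity = 2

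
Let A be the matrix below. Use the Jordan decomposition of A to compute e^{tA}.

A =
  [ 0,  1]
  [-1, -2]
e^{tA} =
  [t*exp(-t) + exp(-t), t*exp(-t)]
  [-t*exp(-t), -t*exp(-t) + exp(-t)]

Strategy: write A = P · J · P⁻¹ where J is a Jordan canonical form, so e^{tA} = P · e^{tJ} · P⁻¹, and e^{tJ} can be computed block-by-block.

A has Jordan form
J =
  [-1,  1]
  [ 0, -1]
(up to reordering of blocks).

Per-block formulas:
  For a 2×2 Jordan block J_2(-1): exp(t · J_2(-1)) = e^(-1t)·(I + t·N), where N is the 2×2 nilpotent shift.

After assembling e^{tJ} and conjugating by P, we get:

e^{tA} =
  [t*exp(-t) + exp(-t), t*exp(-t)]
  [-t*exp(-t), -t*exp(-t) + exp(-t)]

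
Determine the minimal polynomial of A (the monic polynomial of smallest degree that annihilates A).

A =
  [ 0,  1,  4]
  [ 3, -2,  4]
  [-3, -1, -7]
x^2 + 6*x + 9

The characteristic polynomial is χ_A(x) = (x + 3)^3, so the eigenvalues are known. The minimal polynomial is
  m_A(x) = Π_λ (x − λ)^{k_λ}
where k_λ is the size of the *largest* Jordan block for λ (equivalently, the smallest k with (A − λI)^k v = 0 for every generalised eigenvector v of λ).

  λ = -3: largest Jordan block has size 2, contributing (x + 3)^2

So m_A(x) = (x + 3)^2 = x^2 + 6*x + 9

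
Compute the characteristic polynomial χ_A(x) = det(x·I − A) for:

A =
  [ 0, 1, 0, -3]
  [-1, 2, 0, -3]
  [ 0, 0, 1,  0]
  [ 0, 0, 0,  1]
x^4 - 4*x^3 + 6*x^2 - 4*x + 1

Expanding det(x·I − A) (e.g. by cofactor expansion or by noting that A is similar to its Jordan form J, which has the same characteristic polynomial as A) gives
  χ_A(x) = x^4 - 4*x^3 + 6*x^2 - 4*x + 1
which factors as (x - 1)^4. The eigenvalues (with algebraic multiplicities) are λ = 1 with multiplicity 4.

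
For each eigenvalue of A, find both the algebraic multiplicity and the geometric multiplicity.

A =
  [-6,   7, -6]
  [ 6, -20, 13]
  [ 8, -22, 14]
λ = -4: alg = 3, geom = 1

Step 1 — factor the characteristic polynomial to read off the algebraic multiplicities:
  χ_A(x) = (x + 4)^3

Step 2 — compute geometric multiplicities via the rank-nullity identity g(λ) = n − rank(A − λI):
  rank(A − (-4)·I) = 2, so dim ker(A − (-4)·I) = n − 2 = 1

Summary:
  λ = -4: algebraic multiplicity = 3, geometric multiplicity = 1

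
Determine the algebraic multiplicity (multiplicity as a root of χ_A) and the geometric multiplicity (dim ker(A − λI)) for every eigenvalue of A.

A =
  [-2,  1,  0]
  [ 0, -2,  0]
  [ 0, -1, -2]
λ = -2: alg = 3, geom = 2

Step 1 — factor the characteristic polynomial to read off the algebraic multiplicities:
  χ_A(x) = (x + 2)^3

Step 2 — compute geometric multiplicities via the rank-nullity identity g(λ) = n − rank(A − λI):
  rank(A − (-2)·I) = 1, so dim ker(A − (-2)·I) = n − 1 = 2

Summary:
  λ = -2: algebraic multiplicity = 3, geometric multiplicity = 2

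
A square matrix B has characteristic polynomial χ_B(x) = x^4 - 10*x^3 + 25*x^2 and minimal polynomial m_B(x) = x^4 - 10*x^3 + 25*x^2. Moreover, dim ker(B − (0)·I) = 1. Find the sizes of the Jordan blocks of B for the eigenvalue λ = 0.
Block sizes for λ = 0: [2]

Step 1 — from the characteristic polynomial, algebraic multiplicity of λ = 0 is 2. From dim ker(B − (0)·I) = 1, there are exactly 1 Jordan blocks for λ = 0.
Step 2 — from the minimal polynomial, the factor (x − 0)^2 tells us the largest block for λ = 0 has size 2.
Step 3 — with total size 2, 1 blocks, and largest block 2, the block sizes (in nonincreasing order) are [2].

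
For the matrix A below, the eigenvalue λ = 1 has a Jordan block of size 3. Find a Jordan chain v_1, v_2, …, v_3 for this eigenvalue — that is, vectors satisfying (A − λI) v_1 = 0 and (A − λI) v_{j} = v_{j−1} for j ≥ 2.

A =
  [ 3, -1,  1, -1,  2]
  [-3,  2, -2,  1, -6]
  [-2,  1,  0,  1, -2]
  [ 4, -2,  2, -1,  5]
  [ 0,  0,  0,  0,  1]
A Jordan chain for λ = 1 of length 3:
v_1 = (1, -1, -1, 2, 0)ᵀ
v_2 = (2, -3, -2, 4, 0)ᵀ
v_3 = (1, 0, 0, 0, 0)ᵀ

Let N = A − (1)·I. We want v_3 with N^3 v_3 = 0 but N^2 v_3 ≠ 0; then v_{j-1} := N · v_j for j = 3, …, 2.

Pick v_3 = (1, 0, 0, 0, 0)ᵀ.
Then v_2 = N · v_3 = (2, -3, -2, 4, 0)ᵀ.
Then v_1 = N · v_2 = (1, -1, -1, 2, 0)ᵀ.

Sanity check: (A − (1)·I) v_1 = (0, 0, 0, 0, 0)ᵀ = 0. ✓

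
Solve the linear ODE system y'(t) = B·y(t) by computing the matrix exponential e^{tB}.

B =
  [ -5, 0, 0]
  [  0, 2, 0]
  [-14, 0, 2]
e^{tB} =
  [exp(-5*t), 0, 0]
  [0, exp(2*t), 0]
  [-2*exp(2*t) + 2*exp(-5*t), 0, exp(2*t)]

Strategy: write B = P · J · P⁻¹ where J is a Jordan canonical form, so e^{tB} = P · e^{tJ} · P⁻¹, and e^{tJ} can be computed block-by-block.

B has Jordan form
J =
  [-5, 0, 0]
  [ 0, 2, 0]
  [ 0, 0, 2]
(up to reordering of blocks).

Per-block formulas:
  For a 1×1 block at λ = -5: exp(t · [-5]) = [e^(-5t)].
  For a 1×1 block at λ = 2: exp(t · [2]) = [e^(2t)].

After assembling e^{tJ} and conjugating by P, we get:

e^{tB} =
  [exp(-5*t), 0, 0]
  [0, exp(2*t), 0]
  [-2*exp(2*t) + 2*exp(-5*t), 0, exp(2*t)]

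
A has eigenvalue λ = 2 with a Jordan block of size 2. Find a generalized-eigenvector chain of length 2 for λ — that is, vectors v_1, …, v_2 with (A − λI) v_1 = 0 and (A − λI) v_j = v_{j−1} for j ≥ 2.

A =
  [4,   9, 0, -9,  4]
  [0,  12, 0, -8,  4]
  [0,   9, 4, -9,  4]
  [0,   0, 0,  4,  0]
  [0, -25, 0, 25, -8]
A Jordan chain for λ = 2 of length 2:
v_1 = (-5, -10, -5, 0, 25)ᵀ
v_2 = (2, -1, 2, 0, 0)ᵀ

Let N = A − (2)·I. We want v_2 with N^2 v_2 = 0 but N^1 v_2 ≠ 0; then v_{j-1} := N · v_j for j = 2, …, 2.

Pick v_2 = (2, -1, 2, 0, 0)ᵀ.
Then v_1 = N · v_2 = (-5, -10, -5, 0, 25)ᵀ.

Sanity check: (A − (2)·I) v_1 = (0, 0, 0, 0, 0)ᵀ = 0. ✓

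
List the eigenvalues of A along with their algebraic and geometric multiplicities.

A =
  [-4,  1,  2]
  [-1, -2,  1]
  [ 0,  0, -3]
λ = -3: alg = 3, geom = 1

Step 1 — factor the characteristic polynomial to read off the algebraic multiplicities:
  χ_A(x) = (x + 3)^3

Step 2 — compute geometric multiplicities via the rank-nullity identity g(λ) = n − rank(A − λI):
  rank(A − (-3)·I) = 2, so dim ker(A − (-3)·I) = n − 2 = 1

Summary:
  λ = -3: algebraic multiplicity = 3, geometric multiplicity = 1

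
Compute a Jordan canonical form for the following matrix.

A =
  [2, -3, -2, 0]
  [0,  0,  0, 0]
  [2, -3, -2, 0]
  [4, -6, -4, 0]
J_2(0) ⊕ J_1(0) ⊕ J_1(0)

The characteristic polynomial is
  det(x·I − A) = x^4

Eigenvalues and multiplicities (the geometric multiplicity of λ is n − rank(A − λI), which equals the number of Jordan blocks for λ):
  λ = 0: algebraic multiplicity = 4, geometric multiplicity = 3

Determining the block sizes for each eigenvalue:
  λ = 0: 3 blocks summing to 4 forces exactly one block of size 2 and the rest size 1 → block sizes [2, 1, 1]

Assembling the blocks gives a Jordan form
J =
  [0, 1, 0, 0]
  [0, 0, 0, 0]
  [0, 0, 0, 0]
  [0, 0, 0, 0]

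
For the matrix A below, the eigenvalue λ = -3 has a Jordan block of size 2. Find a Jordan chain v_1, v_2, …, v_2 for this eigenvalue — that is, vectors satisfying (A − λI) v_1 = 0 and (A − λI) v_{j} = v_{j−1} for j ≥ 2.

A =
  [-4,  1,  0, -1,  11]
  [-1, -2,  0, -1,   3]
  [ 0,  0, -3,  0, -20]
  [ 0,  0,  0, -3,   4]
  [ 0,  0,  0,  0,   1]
A Jordan chain for λ = -3 of length 2:
v_1 = (-1, -1, 0, 0, 0)ᵀ
v_2 = (1, 0, 0, 0, 0)ᵀ

Let N = A − (-3)·I. We want v_2 with N^2 v_2 = 0 but N^1 v_2 ≠ 0; then v_{j-1} := N · v_j for j = 2, …, 2.

Pick v_2 = (1, 0, 0, 0, 0)ᵀ.
Then v_1 = N · v_2 = (-1, -1, 0, 0, 0)ᵀ.

Sanity check: (A − (-3)·I) v_1 = (0, 0, 0, 0, 0)ᵀ = 0. ✓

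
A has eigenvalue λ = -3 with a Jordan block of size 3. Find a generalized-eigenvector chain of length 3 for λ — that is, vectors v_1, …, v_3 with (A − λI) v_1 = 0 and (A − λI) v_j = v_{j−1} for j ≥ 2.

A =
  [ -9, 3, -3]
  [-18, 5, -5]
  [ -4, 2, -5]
A Jordan chain for λ = -3 of length 3:
v_1 = (-6, -16, -4)ᵀ
v_2 = (-6, -18, -4)ᵀ
v_3 = (1, 0, 0)ᵀ

Let N = A − (-3)·I. We want v_3 with N^3 v_3 = 0 but N^2 v_3 ≠ 0; then v_{j-1} := N · v_j for j = 3, …, 2.

Pick v_3 = (1, 0, 0)ᵀ.
Then v_2 = N · v_3 = (-6, -18, -4)ᵀ.
Then v_1 = N · v_2 = (-6, -16, -4)ᵀ.

Sanity check: (A − (-3)·I) v_1 = (0, 0, 0)ᵀ = 0. ✓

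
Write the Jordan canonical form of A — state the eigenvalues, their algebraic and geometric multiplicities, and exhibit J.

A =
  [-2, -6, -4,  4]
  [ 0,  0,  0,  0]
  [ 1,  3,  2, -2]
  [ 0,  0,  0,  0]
J_2(0) ⊕ J_1(0) ⊕ J_1(0)

The characteristic polynomial is
  det(x·I − A) = x^4

Eigenvalues and multiplicities (the geometric multiplicity of λ is n − rank(A − λI), which equals the number of Jordan blocks for λ):
  λ = 0: algebraic multiplicity = 4, geometric multiplicity = 3

Determining the block sizes for each eigenvalue:
  λ = 0: 3 blocks summing to 4 forces exactly one block of size 2 and the rest size 1 → block sizes [2, 1, 1]

Assembling the blocks gives a Jordan form
J =
  [0, 1, 0, 0]
  [0, 0, 0, 0]
  [0, 0, 0, 0]
  [0, 0, 0, 0]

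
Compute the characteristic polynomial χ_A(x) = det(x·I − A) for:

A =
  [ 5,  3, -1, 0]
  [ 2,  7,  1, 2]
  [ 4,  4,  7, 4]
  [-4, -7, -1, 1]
x^4 - 20*x^3 + 150*x^2 - 500*x + 625

Expanding det(x·I − A) (e.g. by cofactor expansion or by noting that A is similar to its Jordan form J, which has the same characteristic polynomial as A) gives
  χ_A(x) = x^4 - 20*x^3 + 150*x^2 - 500*x + 625
which factors as (x - 5)^4. The eigenvalues (with algebraic multiplicities) are λ = 5 with multiplicity 4.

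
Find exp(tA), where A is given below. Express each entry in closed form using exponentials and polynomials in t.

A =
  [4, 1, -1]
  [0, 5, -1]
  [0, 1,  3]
e^{tA} =
  [exp(4*t), t*exp(4*t), -t*exp(4*t)]
  [0, t*exp(4*t) + exp(4*t), -t*exp(4*t)]
  [0, t*exp(4*t), -t*exp(4*t) + exp(4*t)]

Strategy: write A = P · J · P⁻¹ where J is a Jordan canonical form, so e^{tA} = P · e^{tJ} · P⁻¹, and e^{tJ} can be computed block-by-block.

A has Jordan form
J =
  [4, 1, 0]
  [0, 4, 0]
  [0, 0, 4]
(up to reordering of blocks).

Per-block formulas:
  For a 2×2 Jordan block J_2(4): exp(t · J_2(4)) = e^(4t)·(I + t·N), where N is the 2×2 nilpotent shift.
  For a 1×1 block at λ = 4: exp(t · [4]) = [e^(4t)].

After assembling e^{tJ} and conjugating by P, we get:

e^{tA} =
  [exp(4*t), t*exp(4*t), -t*exp(4*t)]
  [0, t*exp(4*t) + exp(4*t), -t*exp(4*t)]
  [0, t*exp(4*t), -t*exp(4*t) + exp(4*t)]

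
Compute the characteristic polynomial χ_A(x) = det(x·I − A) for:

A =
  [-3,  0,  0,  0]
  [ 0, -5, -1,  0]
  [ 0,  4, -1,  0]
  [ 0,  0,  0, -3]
x^4 + 12*x^3 + 54*x^2 + 108*x + 81

Expanding det(x·I − A) (e.g. by cofactor expansion or by noting that A is similar to its Jordan form J, which has the same characteristic polynomial as A) gives
  χ_A(x) = x^4 + 12*x^3 + 54*x^2 + 108*x + 81
which factors as (x + 3)^4. The eigenvalues (with algebraic multiplicities) are λ = -3 with multiplicity 4.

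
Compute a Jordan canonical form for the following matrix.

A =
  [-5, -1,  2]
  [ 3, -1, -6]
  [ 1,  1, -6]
J_2(-4) ⊕ J_1(-4)

The characteristic polynomial is
  det(x·I − A) = x^3 + 12*x^2 + 48*x + 64 = (x + 4)^3

Eigenvalues and multiplicities (the geometric multiplicity of λ is n − rank(A − λI), which equals the number of Jordan blocks for λ):
  λ = -4: algebraic multiplicity = 3, geometric multiplicity = 2

Determining the block sizes for each eigenvalue:
  λ = -4: 2 blocks summing to 3 forces exactly one block of size 2 and the rest size 1 → block sizes [2, 1]

Assembling the blocks gives a Jordan form
J =
  [-4,  1,  0]
  [ 0, -4,  0]
  [ 0,  0, -4]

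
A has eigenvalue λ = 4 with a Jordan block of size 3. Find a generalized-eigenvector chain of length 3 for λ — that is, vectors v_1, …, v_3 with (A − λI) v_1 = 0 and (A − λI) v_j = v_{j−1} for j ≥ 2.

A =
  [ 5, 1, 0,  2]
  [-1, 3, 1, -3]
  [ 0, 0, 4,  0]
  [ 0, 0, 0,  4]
A Jordan chain for λ = 4 of length 3:
v_1 = (1, -1, 0, 0)ᵀ
v_2 = (0, 1, 0, 0)ᵀ
v_3 = (0, 0, 1, 0)ᵀ

Let N = A − (4)·I. We want v_3 with N^3 v_3 = 0 but N^2 v_3 ≠ 0; then v_{j-1} := N · v_j for j = 3, …, 2.

Pick v_3 = (0, 0, 1, 0)ᵀ.
Then v_2 = N · v_3 = (0, 1, 0, 0)ᵀ.
Then v_1 = N · v_2 = (1, -1, 0, 0)ᵀ.

Sanity check: (A − (4)·I) v_1 = (0, 0, 0, 0)ᵀ = 0. ✓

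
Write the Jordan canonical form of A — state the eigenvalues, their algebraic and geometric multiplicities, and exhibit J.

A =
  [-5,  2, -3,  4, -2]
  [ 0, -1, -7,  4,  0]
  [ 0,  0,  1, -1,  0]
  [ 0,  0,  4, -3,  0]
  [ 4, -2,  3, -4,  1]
J_1(-3) ⊕ J_3(-1) ⊕ J_1(-1)

The characteristic polynomial is
  det(x·I − A) = x^5 + 7*x^4 + 18*x^3 + 22*x^2 + 13*x + 3 = (x + 1)^4*(x + 3)

Eigenvalues and multiplicities (the geometric multiplicity of λ is n − rank(A − λI), which equals the number of Jordan blocks for λ):
  λ = -3: algebraic multiplicity = 1, geometric multiplicity = 1
  λ = -1: algebraic multiplicity = 4, geometric multiplicity = 2

Determining the block sizes for each eigenvalue:
  λ = -3: one block (gm = 1), so the single block has size am = 1 → block sizes [1]
  λ = -1: with am = 4 and gm = 2, the partition is not yet determined (e.g. several partitions of 4 into 2 parts exist). Let N = A − (-1)·I. Computing rank(N^1) = 3, rank(N^2) = 2, rank(N^3) = 1; the number of blocks of size ≥ j is rank(N^{j−1}) − rank(N^j), giving [2, 1, 1]. So we have 1 block(s) of size 3, 1 block(s) of size 1 → block sizes [3, 1]

Assembling the blocks gives a Jordan form
J =
  [-3,  0,  0,  0,  0]
  [ 0, -1,  1,  0,  0]
  [ 0,  0, -1,  1,  0]
  [ 0,  0,  0, -1,  0]
  [ 0,  0,  0,  0, -1]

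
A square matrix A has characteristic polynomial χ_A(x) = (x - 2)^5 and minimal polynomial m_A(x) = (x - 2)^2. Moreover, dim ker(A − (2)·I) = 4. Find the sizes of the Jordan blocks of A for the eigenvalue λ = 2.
Block sizes for λ = 2: [2, 1, 1, 1]

Step 1 — from the characteristic polynomial, algebraic multiplicity of λ = 2 is 5. From dim ker(A − (2)·I) = 4, there are exactly 4 Jordan blocks for λ = 2.
Step 2 — from the minimal polynomial, the factor (x − 2)^2 tells us the largest block for λ = 2 has size 2.
Step 3 — with total size 5, 4 blocks, and largest block 2, the block sizes (in nonincreasing order) are [2, 1, 1, 1].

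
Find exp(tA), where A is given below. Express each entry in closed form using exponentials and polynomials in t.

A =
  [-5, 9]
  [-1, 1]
e^{tA} =
  [-3*t*exp(-2*t) + exp(-2*t), 9*t*exp(-2*t)]
  [-t*exp(-2*t), 3*t*exp(-2*t) + exp(-2*t)]

Strategy: write A = P · J · P⁻¹ where J is a Jordan canonical form, so e^{tA} = P · e^{tJ} · P⁻¹, and e^{tJ} can be computed block-by-block.

A has Jordan form
J =
  [-2,  1]
  [ 0, -2]
(up to reordering of blocks).

Per-block formulas:
  For a 2×2 Jordan block J_2(-2): exp(t · J_2(-2)) = e^(-2t)·(I + t·N), where N is the 2×2 nilpotent shift.

After assembling e^{tJ} and conjugating by P, we get:

e^{tA} =
  [-3*t*exp(-2*t) + exp(-2*t), 9*t*exp(-2*t)]
  [-t*exp(-2*t), 3*t*exp(-2*t) + exp(-2*t)]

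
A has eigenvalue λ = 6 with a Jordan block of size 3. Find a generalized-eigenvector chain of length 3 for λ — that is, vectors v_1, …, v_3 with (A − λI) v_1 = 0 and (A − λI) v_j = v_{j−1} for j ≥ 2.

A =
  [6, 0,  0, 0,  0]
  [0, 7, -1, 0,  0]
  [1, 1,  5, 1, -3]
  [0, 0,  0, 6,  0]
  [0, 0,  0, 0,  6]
A Jordan chain for λ = 6 of length 3:
v_1 = (0, -1, -1, 0, 0)ᵀ
v_2 = (0, 0, 1, 0, 0)ᵀ
v_3 = (1, 0, 0, 0, 0)ᵀ

Let N = A − (6)·I. We want v_3 with N^3 v_3 = 0 but N^2 v_3 ≠ 0; then v_{j-1} := N · v_j for j = 3, …, 2.

Pick v_3 = (1, 0, 0, 0, 0)ᵀ.
Then v_2 = N · v_3 = (0, 0, 1, 0, 0)ᵀ.
Then v_1 = N · v_2 = (0, -1, -1, 0, 0)ᵀ.

Sanity check: (A − (6)·I) v_1 = (0, 0, 0, 0, 0)ᵀ = 0. ✓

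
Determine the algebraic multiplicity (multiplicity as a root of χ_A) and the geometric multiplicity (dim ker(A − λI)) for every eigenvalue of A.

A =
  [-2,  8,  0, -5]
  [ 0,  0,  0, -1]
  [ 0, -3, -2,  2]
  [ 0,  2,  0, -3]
λ = -2: alg = 3, geom = 2; λ = -1: alg = 1, geom = 1

Step 1 — factor the characteristic polynomial to read off the algebraic multiplicities:
  χ_A(x) = (x + 1)*(x + 2)^3

Step 2 — compute geometric multiplicities via the rank-nullity identity g(λ) = n − rank(A − λI):
  rank(A − (-2)·I) = 2, so dim ker(A − (-2)·I) = n − 2 = 2
  rank(A − (-1)·I) = 3, so dim ker(A − (-1)·I) = n − 3 = 1

Summary:
  λ = -2: algebraic multiplicity = 3, geometric multiplicity = 2
  λ = -1: algebraic multiplicity = 1, geometric multiplicity = 1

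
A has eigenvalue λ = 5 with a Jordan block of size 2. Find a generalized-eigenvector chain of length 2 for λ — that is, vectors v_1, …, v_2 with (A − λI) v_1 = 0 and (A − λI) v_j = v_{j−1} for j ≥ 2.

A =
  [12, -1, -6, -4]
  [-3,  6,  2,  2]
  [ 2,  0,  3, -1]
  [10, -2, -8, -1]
A Jordan chain for λ = 5 of length 2:
v_1 = (7, -3, 2, 10)ᵀ
v_2 = (1, 0, 0, 0)ᵀ

Let N = A − (5)·I. We want v_2 with N^2 v_2 = 0 but N^1 v_2 ≠ 0; then v_{j-1} := N · v_j for j = 2, …, 2.

Pick v_2 = (1, 0, 0, 0)ᵀ.
Then v_1 = N · v_2 = (7, -3, 2, 10)ᵀ.

Sanity check: (A − (5)·I) v_1 = (0, 0, 0, 0)ᵀ = 0. ✓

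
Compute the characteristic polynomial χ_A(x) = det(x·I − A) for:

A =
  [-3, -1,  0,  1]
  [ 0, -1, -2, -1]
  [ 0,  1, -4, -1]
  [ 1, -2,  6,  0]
x^4 + 8*x^3 + 24*x^2 + 32*x + 16

Expanding det(x·I − A) (e.g. by cofactor expansion or by noting that A is similar to its Jordan form J, which has the same characteristic polynomial as A) gives
  χ_A(x) = x^4 + 8*x^3 + 24*x^2 + 32*x + 16
which factors as (x + 2)^4. The eigenvalues (with algebraic multiplicities) are λ = -2 with multiplicity 4.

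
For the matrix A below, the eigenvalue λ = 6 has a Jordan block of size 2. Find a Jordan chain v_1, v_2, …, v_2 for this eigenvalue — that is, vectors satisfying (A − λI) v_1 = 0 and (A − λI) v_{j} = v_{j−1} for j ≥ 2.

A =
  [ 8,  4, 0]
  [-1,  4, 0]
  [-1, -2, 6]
A Jordan chain for λ = 6 of length 2:
v_1 = (2, -1, -1)ᵀ
v_2 = (1, 0, 0)ᵀ

Let N = A − (6)·I. We want v_2 with N^2 v_2 = 0 but N^1 v_2 ≠ 0; then v_{j-1} := N · v_j for j = 2, …, 2.

Pick v_2 = (1, 0, 0)ᵀ.
Then v_1 = N · v_2 = (2, -1, -1)ᵀ.

Sanity check: (A − (6)·I) v_1 = (0, 0, 0)ᵀ = 0. ✓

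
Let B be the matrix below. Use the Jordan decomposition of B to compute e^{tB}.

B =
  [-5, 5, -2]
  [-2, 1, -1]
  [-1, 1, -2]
e^{tB} =
  [t^2*exp(-2*t)/2 - 3*t*exp(-2*t) + exp(-2*t), -t^2*exp(-2*t) + 5*t*exp(-2*t), t^2*exp(-2*t)/2 - 2*t*exp(-2*t)]
  [t^2*exp(-2*t)/2 - 2*t*exp(-2*t), -t^2*exp(-2*t) + 3*t*exp(-2*t) + exp(-2*t), t^2*exp(-2*t)/2 - t*exp(-2*t)]
  [t^2*exp(-2*t)/2 - t*exp(-2*t), -t^2*exp(-2*t) + t*exp(-2*t), t^2*exp(-2*t)/2 + exp(-2*t)]

Strategy: write B = P · J · P⁻¹ where J is a Jordan canonical form, so e^{tB} = P · e^{tJ} · P⁻¹, and e^{tJ} can be computed block-by-block.

B has Jordan form
J =
  [-2,  1,  0]
  [ 0, -2,  1]
  [ 0,  0, -2]
(up to reordering of blocks).

Per-block formulas:
  For a 3×3 Jordan block J_3(-2): exp(t · J_3(-2)) = e^(-2t)·(I + t·N + (t^2/2)·N^2), where N is the 3×3 nilpotent shift.

After assembling e^{tJ} and conjugating by P, we get:

e^{tB} =
  [t^2*exp(-2*t)/2 - 3*t*exp(-2*t) + exp(-2*t), -t^2*exp(-2*t) + 5*t*exp(-2*t), t^2*exp(-2*t)/2 - 2*t*exp(-2*t)]
  [t^2*exp(-2*t)/2 - 2*t*exp(-2*t), -t^2*exp(-2*t) + 3*t*exp(-2*t) + exp(-2*t), t^2*exp(-2*t)/2 - t*exp(-2*t)]
  [t^2*exp(-2*t)/2 - t*exp(-2*t), -t^2*exp(-2*t) + t*exp(-2*t), t^2*exp(-2*t)/2 + exp(-2*t)]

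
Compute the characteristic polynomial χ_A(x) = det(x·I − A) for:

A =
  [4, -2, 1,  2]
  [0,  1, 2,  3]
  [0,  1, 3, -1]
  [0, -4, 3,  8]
x^4 - 16*x^3 + 96*x^2 - 256*x + 256

Expanding det(x·I − A) (e.g. by cofactor expansion or by noting that A is similar to its Jordan form J, which has the same characteristic polynomial as A) gives
  χ_A(x) = x^4 - 16*x^3 + 96*x^2 - 256*x + 256
which factors as (x - 4)^4. The eigenvalues (with algebraic multiplicities) are λ = 4 with multiplicity 4.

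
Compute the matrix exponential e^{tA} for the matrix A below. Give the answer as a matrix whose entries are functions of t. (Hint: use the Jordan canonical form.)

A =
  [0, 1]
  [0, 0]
e^{tA} =
  [1, t]
  [0, 1]

Strategy: write A = P · J · P⁻¹ where J is a Jordan canonical form, so e^{tA} = P · e^{tJ} · P⁻¹, and e^{tJ} can be computed block-by-block.

A has Jordan form
J =
  [0, 1]
  [0, 0]
(up to reordering of blocks).

Per-block formulas:
  For a 2×2 Jordan block J_2(0): exp(t · J_2(0)) = e^(0t)·(I + t·N), where N is the 2×2 nilpotent shift.

After assembling e^{tJ} and conjugating by P, we get:

e^{tA} =
  [1, t]
  [0, 1]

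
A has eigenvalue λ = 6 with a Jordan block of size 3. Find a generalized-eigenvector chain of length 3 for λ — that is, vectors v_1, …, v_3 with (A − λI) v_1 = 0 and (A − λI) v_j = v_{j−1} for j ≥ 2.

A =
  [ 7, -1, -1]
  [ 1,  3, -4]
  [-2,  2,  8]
A Jordan chain for λ = 6 of length 3:
v_1 = (2, 6, -4)ᵀ
v_2 = (1, 1, -2)ᵀ
v_3 = (1, 0, 0)ᵀ

Let N = A − (6)·I. We want v_3 with N^3 v_3 = 0 but N^2 v_3 ≠ 0; then v_{j-1} := N · v_j for j = 3, …, 2.

Pick v_3 = (1, 0, 0)ᵀ.
Then v_2 = N · v_3 = (1, 1, -2)ᵀ.
Then v_1 = N · v_2 = (2, 6, -4)ᵀ.

Sanity check: (A − (6)·I) v_1 = (0, 0, 0)ᵀ = 0. ✓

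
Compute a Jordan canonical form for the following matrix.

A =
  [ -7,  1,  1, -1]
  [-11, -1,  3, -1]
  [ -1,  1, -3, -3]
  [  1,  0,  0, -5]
J_3(-4) ⊕ J_1(-4)

The characteristic polynomial is
  det(x·I − A) = x^4 + 16*x^3 + 96*x^2 + 256*x + 256 = (x + 4)^4

Eigenvalues and multiplicities (the geometric multiplicity of λ is n − rank(A − λI), which equals the number of Jordan blocks for λ):
  λ = -4: algebraic multiplicity = 4, geometric multiplicity = 2

Determining the block sizes for each eigenvalue:
  λ = -4: with am = 4 and gm = 2, the partition is not yet determined (e.g. several partitions of 4 into 2 parts exist). Let N = A − (-4)·I. Computing rank(N^1) = 2, rank(N^2) = 1, rank(N^3) = 0; the number of blocks of size ≥ j is rank(N^{j−1}) − rank(N^j), giving [2, 1, 1]. So we have 1 block(s) of size 3, 1 block(s) of size 1 → block sizes [3, 1]

Assembling the blocks gives a Jordan form
J =
  [-4,  1,  0,  0]
  [ 0, -4,  1,  0]
  [ 0,  0, -4,  0]
  [ 0,  0,  0, -4]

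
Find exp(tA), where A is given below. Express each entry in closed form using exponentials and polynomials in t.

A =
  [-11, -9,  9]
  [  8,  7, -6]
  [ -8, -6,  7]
e^{tA} =
  [-12*t*exp(t) + exp(t), -9*t*exp(t), 9*t*exp(t)]
  [8*t*exp(t), 6*t*exp(t) + exp(t), -6*t*exp(t)]
  [-8*t*exp(t), -6*t*exp(t), 6*t*exp(t) + exp(t)]

Strategy: write A = P · J · P⁻¹ where J is a Jordan canonical form, so e^{tA} = P · e^{tJ} · P⁻¹, and e^{tJ} can be computed block-by-block.

A has Jordan form
J =
  [1, 1, 0]
  [0, 1, 0]
  [0, 0, 1]
(up to reordering of blocks).

Per-block formulas:
  For a 1×1 block at λ = 1: exp(t · [1]) = [e^(1t)].
  For a 2×2 Jordan block J_2(1): exp(t · J_2(1)) = e^(1t)·(I + t·N), where N is the 2×2 nilpotent shift.

After assembling e^{tJ} and conjugating by P, we get:

e^{tA} =
  [-12*t*exp(t) + exp(t), -9*t*exp(t), 9*t*exp(t)]
  [8*t*exp(t), 6*t*exp(t) + exp(t), -6*t*exp(t)]
  [-8*t*exp(t), -6*t*exp(t), 6*t*exp(t) + exp(t)]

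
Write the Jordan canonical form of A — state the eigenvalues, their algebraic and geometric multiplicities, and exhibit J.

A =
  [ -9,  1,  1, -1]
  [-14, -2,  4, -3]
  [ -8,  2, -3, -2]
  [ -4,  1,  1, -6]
J_3(-5) ⊕ J_1(-5)

The characteristic polynomial is
  det(x·I − A) = x^4 + 20*x^3 + 150*x^2 + 500*x + 625 = (x + 5)^4

Eigenvalues and multiplicities (the geometric multiplicity of λ is n − rank(A − λI), which equals the number of Jordan blocks for λ):
  λ = -5: algebraic multiplicity = 4, geometric multiplicity = 2

Determining the block sizes for each eigenvalue:
  λ = -5: with am = 4 and gm = 2, the partition is not yet determined (e.g. several partitions of 4 into 2 parts exist). Let N = A − (-5)·I. Computing rank(N^1) = 2, rank(N^2) = 1, rank(N^3) = 0; the number of blocks of size ≥ j is rank(N^{j−1}) − rank(N^j), giving [2, 1, 1]. So we have 1 block(s) of size 3, 1 block(s) of size 1 → block sizes [3, 1]

Assembling the blocks gives a Jordan form
J =
  [-5,  1,  0,  0]
  [ 0, -5,  1,  0]
  [ 0,  0, -5,  0]
  [ 0,  0,  0, -5]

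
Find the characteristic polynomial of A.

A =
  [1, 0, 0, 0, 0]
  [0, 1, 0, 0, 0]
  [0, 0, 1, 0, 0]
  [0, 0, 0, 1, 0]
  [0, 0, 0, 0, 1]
x^5 - 5*x^4 + 10*x^3 - 10*x^2 + 5*x - 1

Expanding det(x·I − A) (e.g. by cofactor expansion or by noting that A is similar to its Jordan form J, which has the same characteristic polynomial as A) gives
  χ_A(x) = x^5 - 5*x^4 + 10*x^3 - 10*x^2 + 5*x - 1
which factors as (x - 1)^5. The eigenvalues (with algebraic multiplicities) are λ = 1 with multiplicity 5.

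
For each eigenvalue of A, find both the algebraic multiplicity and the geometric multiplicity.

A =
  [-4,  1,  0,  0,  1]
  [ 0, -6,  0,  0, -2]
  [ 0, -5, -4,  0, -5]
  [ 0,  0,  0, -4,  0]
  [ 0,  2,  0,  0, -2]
λ = -4: alg = 5, geom = 4

Step 1 — factor the characteristic polynomial to read off the algebraic multiplicities:
  χ_A(x) = (x + 4)^5

Step 2 — compute geometric multiplicities via the rank-nullity identity g(λ) = n − rank(A − λI):
  rank(A − (-4)·I) = 1, so dim ker(A − (-4)·I) = n − 1 = 4

Summary:
  λ = -4: algebraic multiplicity = 5, geometric multiplicity = 4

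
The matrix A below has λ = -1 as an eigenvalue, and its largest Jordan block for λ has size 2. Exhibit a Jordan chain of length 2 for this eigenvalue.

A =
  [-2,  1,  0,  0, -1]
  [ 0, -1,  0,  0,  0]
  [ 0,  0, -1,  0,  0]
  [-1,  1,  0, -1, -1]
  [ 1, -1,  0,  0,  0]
A Jordan chain for λ = -1 of length 2:
v_1 = (-1, 0, 0, -1, 1)ᵀ
v_2 = (1, 0, 0, 0, 0)ᵀ

Let N = A − (-1)·I. We want v_2 with N^2 v_2 = 0 but N^1 v_2 ≠ 0; then v_{j-1} := N · v_j for j = 2, …, 2.

Pick v_2 = (1, 0, 0, 0, 0)ᵀ.
Then v_1 = N · v_2 = (-1, 0, 0, -1, 1)ᵀ.

Sanity check: (A − (-1)·I) v_1 = (0, 0, 0, 0, 0)ᵀ = 0. ✓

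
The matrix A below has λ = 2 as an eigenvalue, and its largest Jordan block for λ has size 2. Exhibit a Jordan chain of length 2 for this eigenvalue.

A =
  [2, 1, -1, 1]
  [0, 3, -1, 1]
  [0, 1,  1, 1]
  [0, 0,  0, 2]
A Jordan chain for λ = 2 of length 2:
v_1 = (1, 1, 1, 0)ᵀ
v_2 = (0, 1, 0, 0)ᵀ

Let N = A − (2)·I. We want v_2 with N^2 v_2 = 0 but N^1 v_2 ≠ 0; then v_{j-1} := N · v_j for j = 2, …, 2.

Pick v_2 = (0, 1, 0, 0)ᵀ.
Then v_1 = N · v_2 = (1, 1, 1, 0)ᵀ.

Sanity check: (A − (2)·I) v_1 = (0, 0, 0, 0)ᵀ = 0. ✓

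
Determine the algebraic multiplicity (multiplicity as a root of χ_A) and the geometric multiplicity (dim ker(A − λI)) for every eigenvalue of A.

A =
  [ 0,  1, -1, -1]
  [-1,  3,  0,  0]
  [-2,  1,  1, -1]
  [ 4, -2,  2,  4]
λ = 2: alg = 4, geom = 2

Step 1 — factor the characteristic polynomial to read off the algebraic multiplicities:
  χ_A(x) = (x - 2)^4

Step 2 — compute geometric multiplicities via the rank-nullity identity g(λ) = n − rank(A − λI):
  rank(A − (2)·I) = 2, so dim ker(A − (2)·I) = n − 2 = 2

Summary:
  λ = 2: algebraic multiplicity = 4, geometric multiplicity = 2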